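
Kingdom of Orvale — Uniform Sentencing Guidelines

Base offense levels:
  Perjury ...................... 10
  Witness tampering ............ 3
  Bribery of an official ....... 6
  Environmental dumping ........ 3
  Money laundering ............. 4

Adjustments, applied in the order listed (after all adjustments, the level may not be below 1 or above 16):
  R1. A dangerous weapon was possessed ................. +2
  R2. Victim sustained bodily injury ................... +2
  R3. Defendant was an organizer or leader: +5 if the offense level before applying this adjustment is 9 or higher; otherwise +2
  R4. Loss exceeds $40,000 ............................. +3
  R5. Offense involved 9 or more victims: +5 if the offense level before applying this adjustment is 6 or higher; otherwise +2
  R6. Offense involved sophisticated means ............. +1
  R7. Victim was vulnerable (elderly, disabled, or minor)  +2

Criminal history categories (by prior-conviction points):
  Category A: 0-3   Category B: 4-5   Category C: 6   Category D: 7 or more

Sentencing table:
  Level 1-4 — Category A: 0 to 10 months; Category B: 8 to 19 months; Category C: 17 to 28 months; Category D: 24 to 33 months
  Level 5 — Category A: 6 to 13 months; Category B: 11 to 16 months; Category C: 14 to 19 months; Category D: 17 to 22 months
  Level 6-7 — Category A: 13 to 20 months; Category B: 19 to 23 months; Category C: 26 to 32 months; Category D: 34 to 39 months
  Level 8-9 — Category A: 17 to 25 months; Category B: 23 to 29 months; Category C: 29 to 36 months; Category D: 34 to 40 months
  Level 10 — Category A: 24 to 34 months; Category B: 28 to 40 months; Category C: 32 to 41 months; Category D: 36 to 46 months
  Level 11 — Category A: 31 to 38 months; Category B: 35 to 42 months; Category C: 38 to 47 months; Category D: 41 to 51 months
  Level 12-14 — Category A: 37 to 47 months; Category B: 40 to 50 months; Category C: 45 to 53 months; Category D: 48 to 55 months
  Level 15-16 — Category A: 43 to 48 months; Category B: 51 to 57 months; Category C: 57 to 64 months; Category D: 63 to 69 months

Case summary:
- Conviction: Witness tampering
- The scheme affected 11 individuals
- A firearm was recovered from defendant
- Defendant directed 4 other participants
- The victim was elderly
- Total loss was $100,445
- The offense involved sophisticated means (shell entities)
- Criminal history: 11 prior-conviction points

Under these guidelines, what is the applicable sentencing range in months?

Base offense level for witness tampering: 3.
R1 applies: 3 + 2 = 5.
R3 applies (level before this adjustment is 5 < 9, so +2): 5 + 2 = 7.
R4 applies: 7 + 3 = 10.
R5 applies (level before this adjustment is 10 ≥ 6, so +5): 10 + 5 = 15.
R6 applies: 15 + 1 = 16.
R7 applies: 16 + 2 = 18.
Level 18 exceeds the maximum of 16; capped at 16.
Final offense level: 16.
Criminal history: 11 prior points → Category D (7+).
Level 16 falls in the 15-16 band.
Grid: Level 15-16 × Category D = 63-69 months.

63-69 months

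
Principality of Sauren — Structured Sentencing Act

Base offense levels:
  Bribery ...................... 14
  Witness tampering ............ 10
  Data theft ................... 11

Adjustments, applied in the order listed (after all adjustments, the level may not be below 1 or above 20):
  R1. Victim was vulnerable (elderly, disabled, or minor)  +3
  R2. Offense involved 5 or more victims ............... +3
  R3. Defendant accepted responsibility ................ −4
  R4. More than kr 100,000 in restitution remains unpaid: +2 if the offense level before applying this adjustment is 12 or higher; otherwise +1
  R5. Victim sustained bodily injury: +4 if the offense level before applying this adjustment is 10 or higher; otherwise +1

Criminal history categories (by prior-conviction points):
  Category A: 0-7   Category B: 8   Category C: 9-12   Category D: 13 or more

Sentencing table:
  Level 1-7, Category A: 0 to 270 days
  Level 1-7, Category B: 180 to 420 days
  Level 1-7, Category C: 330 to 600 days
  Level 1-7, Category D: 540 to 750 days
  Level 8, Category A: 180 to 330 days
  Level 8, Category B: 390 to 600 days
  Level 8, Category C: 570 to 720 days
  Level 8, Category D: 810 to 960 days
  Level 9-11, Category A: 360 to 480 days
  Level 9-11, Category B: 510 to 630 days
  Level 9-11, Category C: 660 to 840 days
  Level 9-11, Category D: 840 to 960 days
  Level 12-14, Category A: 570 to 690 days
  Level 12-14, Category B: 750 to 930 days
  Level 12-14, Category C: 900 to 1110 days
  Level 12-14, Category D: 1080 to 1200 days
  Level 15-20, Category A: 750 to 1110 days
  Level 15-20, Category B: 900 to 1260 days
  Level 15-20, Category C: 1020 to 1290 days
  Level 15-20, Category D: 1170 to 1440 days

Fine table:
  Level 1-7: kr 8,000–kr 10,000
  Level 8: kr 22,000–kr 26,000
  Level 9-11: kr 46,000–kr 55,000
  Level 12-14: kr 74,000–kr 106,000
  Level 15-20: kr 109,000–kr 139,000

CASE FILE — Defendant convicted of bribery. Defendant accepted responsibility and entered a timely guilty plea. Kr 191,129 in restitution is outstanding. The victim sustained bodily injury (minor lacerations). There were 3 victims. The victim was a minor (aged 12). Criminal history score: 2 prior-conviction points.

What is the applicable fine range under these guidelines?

kr 109,000–kr 139,000

Base offense level for bribery: 14.
R1 applies: 14 + 3 = 17.
R3 applies: 17 − 4 = 13.
R4 applies (level before this adjustment is 13 ≥ 12, so +2): 13 + 2 = 15.
R5 applies (level before this adjustment is 15 ≥ 10, so +4): 15 + 4 = 19.
Final offense level: 19.
Level 19 falls in the 15-20 band.
Fine table: Level 15-20 → kr 109,000–kr 139,000.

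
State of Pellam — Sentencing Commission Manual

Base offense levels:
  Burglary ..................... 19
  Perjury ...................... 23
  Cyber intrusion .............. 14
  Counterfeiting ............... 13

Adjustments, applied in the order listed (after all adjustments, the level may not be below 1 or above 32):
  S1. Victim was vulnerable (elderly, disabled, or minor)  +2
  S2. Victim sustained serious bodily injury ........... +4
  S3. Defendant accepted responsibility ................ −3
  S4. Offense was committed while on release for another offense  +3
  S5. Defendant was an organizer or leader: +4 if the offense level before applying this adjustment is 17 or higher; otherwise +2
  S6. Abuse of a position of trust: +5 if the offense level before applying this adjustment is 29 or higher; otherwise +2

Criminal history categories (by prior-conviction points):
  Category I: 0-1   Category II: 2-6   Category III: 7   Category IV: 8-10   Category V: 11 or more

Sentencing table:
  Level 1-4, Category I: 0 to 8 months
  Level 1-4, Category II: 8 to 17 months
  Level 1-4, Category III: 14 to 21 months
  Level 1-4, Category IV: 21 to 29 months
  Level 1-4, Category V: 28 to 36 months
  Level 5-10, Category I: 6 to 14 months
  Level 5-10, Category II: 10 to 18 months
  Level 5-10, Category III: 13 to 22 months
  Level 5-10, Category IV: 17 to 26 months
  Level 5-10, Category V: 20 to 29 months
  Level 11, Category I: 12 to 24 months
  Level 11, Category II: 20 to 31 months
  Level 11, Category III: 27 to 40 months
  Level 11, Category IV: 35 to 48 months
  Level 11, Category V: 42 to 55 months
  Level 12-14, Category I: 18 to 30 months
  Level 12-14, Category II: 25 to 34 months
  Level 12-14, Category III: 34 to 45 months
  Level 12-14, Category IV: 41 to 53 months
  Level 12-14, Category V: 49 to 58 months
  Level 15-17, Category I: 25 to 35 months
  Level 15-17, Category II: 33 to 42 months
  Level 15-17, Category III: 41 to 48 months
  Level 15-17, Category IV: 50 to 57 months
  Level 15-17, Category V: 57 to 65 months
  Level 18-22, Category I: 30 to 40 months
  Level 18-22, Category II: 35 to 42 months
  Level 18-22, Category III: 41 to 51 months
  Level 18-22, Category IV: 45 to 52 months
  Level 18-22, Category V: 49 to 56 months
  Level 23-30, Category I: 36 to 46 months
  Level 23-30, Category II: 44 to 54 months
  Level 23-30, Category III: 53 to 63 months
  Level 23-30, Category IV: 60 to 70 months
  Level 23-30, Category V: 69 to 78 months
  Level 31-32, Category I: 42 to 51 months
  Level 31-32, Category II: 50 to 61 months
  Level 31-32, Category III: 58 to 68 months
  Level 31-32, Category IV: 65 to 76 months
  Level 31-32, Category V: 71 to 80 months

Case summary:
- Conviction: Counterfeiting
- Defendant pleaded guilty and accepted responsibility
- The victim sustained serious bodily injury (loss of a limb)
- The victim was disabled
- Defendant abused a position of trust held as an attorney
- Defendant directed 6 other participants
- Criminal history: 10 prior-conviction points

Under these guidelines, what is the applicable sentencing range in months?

Base offense level for counterfeiting: 13.
S1 applies: 13 + 2 = 15.
S2 applies: 15 + 4 = 19.
S3 applies: 19 − 3 = 16.
S5 applies (level before this adjustment is 16 < 17, so +2): 16 + 2 = 18.
S6 applies (level before this adjustment is 18 < 29, so +2): 18 + 2 = 20.
Final offense level: 20.
Criminal history: 10 prior points → Category IV (8-10).
Level 20 falls in the 18-22 band.
Grid: Level 18-22 × Category IV = 45-52 months.

45-52 months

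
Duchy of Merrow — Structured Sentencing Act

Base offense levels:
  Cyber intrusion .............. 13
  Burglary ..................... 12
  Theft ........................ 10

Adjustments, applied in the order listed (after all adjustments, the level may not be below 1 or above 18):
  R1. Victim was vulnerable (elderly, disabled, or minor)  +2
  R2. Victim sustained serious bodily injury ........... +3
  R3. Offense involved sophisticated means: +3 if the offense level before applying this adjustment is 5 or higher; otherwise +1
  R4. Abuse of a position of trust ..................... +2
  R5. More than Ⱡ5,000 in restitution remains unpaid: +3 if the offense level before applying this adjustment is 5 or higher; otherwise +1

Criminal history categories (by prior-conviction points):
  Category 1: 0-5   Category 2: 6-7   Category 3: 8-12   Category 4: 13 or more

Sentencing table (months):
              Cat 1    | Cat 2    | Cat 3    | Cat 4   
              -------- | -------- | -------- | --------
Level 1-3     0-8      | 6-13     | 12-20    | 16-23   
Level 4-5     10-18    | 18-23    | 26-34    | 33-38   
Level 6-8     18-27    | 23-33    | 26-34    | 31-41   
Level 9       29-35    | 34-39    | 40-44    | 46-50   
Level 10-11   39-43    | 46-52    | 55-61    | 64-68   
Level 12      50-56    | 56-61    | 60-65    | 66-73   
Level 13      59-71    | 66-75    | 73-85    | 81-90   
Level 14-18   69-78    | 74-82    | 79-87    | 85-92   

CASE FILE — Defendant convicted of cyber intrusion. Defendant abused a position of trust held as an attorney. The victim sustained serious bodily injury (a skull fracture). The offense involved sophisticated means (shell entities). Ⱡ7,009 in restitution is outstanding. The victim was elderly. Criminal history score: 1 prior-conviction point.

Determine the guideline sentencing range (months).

69-78 months

Base offense level for cyber intrusion: 13.
R1 applies: 13 + 2 = 15.
R2 applies: 15 + 3 = 18.
R3 applies (level before this adjustment is 18 ≥ 5, so +3): 18 + 3 = 21.
R4 applies: 21 + 2 = 23.
R5 applies (level before this adjustment is 23 ≥ 5, so +3): 23 + 3 = 26.
Level 26 exceeds the maximum of 18; capped at 18.
Final offense level: 18.
Criminal history: 1 prior point → Category 1 (0-5).
Level 18 falls in the 14-18 band.
Grid: Level 14-18 × Category 1 = 69-78 months.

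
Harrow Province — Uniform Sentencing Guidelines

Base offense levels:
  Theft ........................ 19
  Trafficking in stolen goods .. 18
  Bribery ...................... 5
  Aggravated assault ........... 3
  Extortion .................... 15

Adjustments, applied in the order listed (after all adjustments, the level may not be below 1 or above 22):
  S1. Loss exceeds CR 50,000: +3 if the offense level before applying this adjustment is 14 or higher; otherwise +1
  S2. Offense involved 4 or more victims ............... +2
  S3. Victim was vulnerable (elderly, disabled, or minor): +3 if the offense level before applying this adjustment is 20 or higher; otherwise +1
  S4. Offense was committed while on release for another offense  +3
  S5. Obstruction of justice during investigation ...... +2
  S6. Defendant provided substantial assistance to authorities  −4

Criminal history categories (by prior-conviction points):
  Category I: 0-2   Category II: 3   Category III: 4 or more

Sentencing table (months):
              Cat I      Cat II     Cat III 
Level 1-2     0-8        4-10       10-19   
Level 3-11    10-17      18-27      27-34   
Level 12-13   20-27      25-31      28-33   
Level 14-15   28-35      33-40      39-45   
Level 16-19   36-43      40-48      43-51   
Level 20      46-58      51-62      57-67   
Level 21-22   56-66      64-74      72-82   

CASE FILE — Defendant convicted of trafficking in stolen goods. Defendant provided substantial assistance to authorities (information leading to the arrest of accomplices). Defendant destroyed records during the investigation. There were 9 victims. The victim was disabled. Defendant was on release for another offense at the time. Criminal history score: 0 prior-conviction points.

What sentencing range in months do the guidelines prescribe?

Base offense level for trafficking in stolen goods: 18.
S1 does not apply.
S2 applies: 18 + 2 = 20.
S3 applies (level before this adjustment is 20 ≥ 20, so +3): 20 + 3 = 23.
S4 applies: 23 + 3 = 26.
S5 applies: 26 + 2 = 28.
S6 applies: 28 − 4 = 24.
Level 24 exceeds the maximum of 22; capped at 22.
Final offense level: 22.
Criminal history: 0 prior points → Category I (0-2).
Level 22 falls in the 21-22 band.
Grid: Level 21-22 × Category I = 56-66 months.

56-66 months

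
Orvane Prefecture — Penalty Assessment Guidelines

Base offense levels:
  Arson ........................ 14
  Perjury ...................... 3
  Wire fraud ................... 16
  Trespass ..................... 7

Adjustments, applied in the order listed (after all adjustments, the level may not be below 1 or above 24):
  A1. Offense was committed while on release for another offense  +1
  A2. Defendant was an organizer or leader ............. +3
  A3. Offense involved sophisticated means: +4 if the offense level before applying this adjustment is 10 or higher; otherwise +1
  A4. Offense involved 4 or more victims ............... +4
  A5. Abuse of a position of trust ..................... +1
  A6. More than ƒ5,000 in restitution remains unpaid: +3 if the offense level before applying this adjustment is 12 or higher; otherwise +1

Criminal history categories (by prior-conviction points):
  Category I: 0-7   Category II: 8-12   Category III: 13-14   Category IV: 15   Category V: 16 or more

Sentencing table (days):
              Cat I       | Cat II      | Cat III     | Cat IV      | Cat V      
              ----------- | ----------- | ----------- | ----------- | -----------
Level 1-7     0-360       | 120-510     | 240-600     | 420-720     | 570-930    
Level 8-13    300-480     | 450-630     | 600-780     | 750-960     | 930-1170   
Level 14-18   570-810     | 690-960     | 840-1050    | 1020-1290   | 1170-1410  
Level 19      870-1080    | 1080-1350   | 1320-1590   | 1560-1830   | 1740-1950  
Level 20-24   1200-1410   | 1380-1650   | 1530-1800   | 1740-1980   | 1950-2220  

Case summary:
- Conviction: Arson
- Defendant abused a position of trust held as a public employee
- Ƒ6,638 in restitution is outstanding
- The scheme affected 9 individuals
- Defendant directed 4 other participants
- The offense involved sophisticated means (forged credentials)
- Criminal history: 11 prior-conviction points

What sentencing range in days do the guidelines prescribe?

Base offense level for arson: 14.
A2 applies: 14 + 3 = 17.
A3 applies (level before this adjustment is 17 ≥ 10, so +4): 17 + 4 = 21.
A4 applies: 21 + 4 = 25.
A5 applies: 25 + 1 = 26.
A6 applies (level before this adjustment is 26 ≥ 12, so +3): 26 + 3 = 29.
Level 29 exceeds the maximum of 24; capped at 24.
Final offense level: 24.
Criminal history: 11 prior points → Category II (8-12).
Level 24 falls in the 20-24 band.
Grid: Level 20-24 × Category II = 1380-1650 days.

1380-1650 days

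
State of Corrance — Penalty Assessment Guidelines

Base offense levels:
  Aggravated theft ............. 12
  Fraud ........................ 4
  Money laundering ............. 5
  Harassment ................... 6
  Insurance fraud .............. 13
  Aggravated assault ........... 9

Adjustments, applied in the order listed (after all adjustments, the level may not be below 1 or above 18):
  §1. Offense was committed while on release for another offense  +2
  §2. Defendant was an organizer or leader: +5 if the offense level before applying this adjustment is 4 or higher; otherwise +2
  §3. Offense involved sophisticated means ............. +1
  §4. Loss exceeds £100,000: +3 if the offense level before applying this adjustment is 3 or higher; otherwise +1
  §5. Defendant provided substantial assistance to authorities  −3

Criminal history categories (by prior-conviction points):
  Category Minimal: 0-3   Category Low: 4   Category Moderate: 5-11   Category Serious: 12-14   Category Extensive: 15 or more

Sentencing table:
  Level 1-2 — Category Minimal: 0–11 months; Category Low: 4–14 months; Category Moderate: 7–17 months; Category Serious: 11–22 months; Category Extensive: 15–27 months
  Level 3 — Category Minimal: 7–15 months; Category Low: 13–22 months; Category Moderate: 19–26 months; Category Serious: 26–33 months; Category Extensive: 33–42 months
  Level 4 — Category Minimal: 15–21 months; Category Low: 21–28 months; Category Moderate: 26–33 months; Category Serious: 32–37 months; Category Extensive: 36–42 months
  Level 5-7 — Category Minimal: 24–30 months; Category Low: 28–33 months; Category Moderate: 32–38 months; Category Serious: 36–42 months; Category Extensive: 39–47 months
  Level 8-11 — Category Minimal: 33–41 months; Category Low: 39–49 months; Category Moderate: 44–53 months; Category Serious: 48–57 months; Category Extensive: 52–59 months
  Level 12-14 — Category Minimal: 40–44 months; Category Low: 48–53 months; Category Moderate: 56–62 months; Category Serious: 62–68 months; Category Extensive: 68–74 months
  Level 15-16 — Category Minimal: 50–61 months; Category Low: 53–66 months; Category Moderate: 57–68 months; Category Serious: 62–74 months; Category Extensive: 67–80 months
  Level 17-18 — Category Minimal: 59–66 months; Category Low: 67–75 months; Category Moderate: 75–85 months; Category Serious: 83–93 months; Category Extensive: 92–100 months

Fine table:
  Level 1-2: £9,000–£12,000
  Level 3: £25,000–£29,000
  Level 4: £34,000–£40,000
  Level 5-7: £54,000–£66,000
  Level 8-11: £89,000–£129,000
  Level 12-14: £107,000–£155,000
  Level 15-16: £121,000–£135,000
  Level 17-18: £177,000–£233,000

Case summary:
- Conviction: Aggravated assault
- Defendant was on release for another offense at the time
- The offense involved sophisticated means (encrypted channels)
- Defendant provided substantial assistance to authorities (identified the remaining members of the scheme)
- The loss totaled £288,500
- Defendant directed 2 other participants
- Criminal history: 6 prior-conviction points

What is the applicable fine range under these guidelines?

Base offense level for aggravated assault: 9.
§1 applies: 9 + 2 = 11.
§2 applies (level before this adjustment is 11 ≥ 4, so +5): 11 + 5 = 16.
§3 applies: 16 + 1 = 17.
§4 applies (level before this adjustment is 17 ≥ 3, so +3): 17 + 3 = 20.
§5 applies: 20 − 3 = 17.
Final offense level: 17.
Level 17 falls in the 17-18 band.
Fine table: Level 17-18 → £177,000–£233,000.

£177,000–£233,000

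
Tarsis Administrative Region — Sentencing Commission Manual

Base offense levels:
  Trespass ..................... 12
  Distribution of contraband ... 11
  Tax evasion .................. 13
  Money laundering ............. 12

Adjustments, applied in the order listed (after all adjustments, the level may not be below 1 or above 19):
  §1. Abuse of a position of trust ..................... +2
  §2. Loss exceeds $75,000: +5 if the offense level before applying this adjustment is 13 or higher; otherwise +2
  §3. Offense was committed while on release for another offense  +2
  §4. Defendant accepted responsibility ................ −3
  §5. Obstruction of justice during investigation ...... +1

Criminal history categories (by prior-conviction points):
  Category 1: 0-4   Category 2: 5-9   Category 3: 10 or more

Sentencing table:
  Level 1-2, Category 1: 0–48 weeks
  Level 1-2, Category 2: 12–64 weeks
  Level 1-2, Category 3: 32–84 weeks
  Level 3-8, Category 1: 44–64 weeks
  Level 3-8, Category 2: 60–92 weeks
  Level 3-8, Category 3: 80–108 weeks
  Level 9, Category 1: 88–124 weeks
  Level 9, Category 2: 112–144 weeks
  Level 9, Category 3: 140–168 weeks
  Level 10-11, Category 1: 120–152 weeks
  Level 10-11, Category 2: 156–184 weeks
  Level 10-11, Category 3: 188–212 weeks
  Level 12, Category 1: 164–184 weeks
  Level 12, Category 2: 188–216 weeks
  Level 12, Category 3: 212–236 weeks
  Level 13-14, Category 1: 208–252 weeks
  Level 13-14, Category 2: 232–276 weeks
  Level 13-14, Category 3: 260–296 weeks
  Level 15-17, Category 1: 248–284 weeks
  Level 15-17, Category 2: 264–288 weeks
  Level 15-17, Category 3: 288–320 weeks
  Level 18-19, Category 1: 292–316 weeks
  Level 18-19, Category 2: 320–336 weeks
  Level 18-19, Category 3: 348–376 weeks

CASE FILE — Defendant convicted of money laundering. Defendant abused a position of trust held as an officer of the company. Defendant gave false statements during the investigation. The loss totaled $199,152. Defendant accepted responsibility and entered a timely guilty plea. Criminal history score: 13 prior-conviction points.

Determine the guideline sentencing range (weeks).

Base offense level for money laundering: 12.
§1 applies: 12 + 2 = 14.
§2 applies (level before this adjustment is 14 ≥ 13, so +5): 14 + 5 = 19.
§3 does not apply.
§4 applies: 19 − 3 = 16.
§5 applies: 16 + 1 = 17.
Final offense level: 17.
Criminal history: 13 prior points → Category 3 (10+).
Level 17 falls in the 15-17 band.
Grid: Level 15-17 × Category 3 = 288-320 weeks.

288-320 weeks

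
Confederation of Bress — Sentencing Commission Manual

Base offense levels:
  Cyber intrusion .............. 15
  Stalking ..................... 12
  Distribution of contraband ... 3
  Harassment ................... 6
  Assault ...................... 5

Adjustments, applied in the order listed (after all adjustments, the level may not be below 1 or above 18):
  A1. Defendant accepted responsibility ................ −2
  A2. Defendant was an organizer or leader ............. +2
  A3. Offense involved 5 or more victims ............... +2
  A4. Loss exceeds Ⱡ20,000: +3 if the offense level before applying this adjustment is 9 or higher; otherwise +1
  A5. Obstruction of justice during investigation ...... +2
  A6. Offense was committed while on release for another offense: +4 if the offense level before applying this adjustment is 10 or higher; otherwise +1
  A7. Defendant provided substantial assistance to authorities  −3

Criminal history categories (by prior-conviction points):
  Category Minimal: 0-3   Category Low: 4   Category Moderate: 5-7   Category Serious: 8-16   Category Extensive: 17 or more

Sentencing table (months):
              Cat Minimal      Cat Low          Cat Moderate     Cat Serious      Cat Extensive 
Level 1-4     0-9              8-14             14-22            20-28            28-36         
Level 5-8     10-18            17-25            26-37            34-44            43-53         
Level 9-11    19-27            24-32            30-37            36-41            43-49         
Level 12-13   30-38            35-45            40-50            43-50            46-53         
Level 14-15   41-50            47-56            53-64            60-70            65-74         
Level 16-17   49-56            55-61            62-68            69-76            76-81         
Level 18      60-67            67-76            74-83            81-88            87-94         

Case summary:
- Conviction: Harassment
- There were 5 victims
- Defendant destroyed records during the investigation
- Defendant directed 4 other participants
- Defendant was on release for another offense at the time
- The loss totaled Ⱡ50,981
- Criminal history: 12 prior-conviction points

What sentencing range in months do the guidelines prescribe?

Base offense level for harassment: 6.
A2 applies: 6 + 2 = 8.
A3 applies: 8 + 2 = 10.
A4 applies (level before this adjustment is 10 ≥ 9, so +3): 10 + 3 = 13.
A5 applies: 13 + 2 = 15.
A6 applies (level before this adjustment is 15 ≥ 10, so +4): 15 + 4 = 19.
A7 does not apply.
Level 19 exceeds the maximum of 18; capped at 18.
Final offense level: 18.
Criminal history: 12 prior points → Category Serious (8-16).
Level 18 falls in the 18 band.
Grid: Level 18 × Category Serious = 81-88 months.

81-88 months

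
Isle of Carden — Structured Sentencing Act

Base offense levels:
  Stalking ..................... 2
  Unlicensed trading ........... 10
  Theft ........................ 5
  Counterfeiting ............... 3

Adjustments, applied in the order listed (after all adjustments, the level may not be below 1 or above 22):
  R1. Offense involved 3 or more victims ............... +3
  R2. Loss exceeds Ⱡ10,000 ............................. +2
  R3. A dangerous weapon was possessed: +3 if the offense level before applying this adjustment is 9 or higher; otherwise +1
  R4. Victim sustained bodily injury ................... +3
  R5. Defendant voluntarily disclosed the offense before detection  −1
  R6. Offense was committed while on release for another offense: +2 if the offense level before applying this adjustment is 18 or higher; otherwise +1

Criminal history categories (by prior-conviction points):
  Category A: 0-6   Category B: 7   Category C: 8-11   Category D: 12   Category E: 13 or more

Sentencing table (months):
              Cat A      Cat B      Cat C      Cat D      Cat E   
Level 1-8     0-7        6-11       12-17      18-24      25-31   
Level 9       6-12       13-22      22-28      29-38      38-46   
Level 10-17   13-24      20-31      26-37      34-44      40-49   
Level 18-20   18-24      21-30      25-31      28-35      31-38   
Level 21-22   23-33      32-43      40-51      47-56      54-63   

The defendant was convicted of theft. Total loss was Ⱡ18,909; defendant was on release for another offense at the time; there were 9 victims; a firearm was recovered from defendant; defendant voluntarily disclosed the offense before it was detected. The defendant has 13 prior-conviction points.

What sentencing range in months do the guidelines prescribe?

Base offense level for theft: 5.
R1 applies: 5 + 3 = 8.
R2 applies: 8 + 2 = 10.
R3 applies (level before this adjustment is 10 ≥ 9, so +3): 10 + 3 = 13.
R5 applies: 13 − 1 = 12.
R6 applies (level before this adjustment is 12 < 18, so +1): 12 + 1 = 13.
Final offense level: 13.
Criminal history: 13 prior points → Category E (13+).
Level 13 falls in the 10-17 band.
Grid: Level 10-17 × Category E = 40-49 months.

40-49 months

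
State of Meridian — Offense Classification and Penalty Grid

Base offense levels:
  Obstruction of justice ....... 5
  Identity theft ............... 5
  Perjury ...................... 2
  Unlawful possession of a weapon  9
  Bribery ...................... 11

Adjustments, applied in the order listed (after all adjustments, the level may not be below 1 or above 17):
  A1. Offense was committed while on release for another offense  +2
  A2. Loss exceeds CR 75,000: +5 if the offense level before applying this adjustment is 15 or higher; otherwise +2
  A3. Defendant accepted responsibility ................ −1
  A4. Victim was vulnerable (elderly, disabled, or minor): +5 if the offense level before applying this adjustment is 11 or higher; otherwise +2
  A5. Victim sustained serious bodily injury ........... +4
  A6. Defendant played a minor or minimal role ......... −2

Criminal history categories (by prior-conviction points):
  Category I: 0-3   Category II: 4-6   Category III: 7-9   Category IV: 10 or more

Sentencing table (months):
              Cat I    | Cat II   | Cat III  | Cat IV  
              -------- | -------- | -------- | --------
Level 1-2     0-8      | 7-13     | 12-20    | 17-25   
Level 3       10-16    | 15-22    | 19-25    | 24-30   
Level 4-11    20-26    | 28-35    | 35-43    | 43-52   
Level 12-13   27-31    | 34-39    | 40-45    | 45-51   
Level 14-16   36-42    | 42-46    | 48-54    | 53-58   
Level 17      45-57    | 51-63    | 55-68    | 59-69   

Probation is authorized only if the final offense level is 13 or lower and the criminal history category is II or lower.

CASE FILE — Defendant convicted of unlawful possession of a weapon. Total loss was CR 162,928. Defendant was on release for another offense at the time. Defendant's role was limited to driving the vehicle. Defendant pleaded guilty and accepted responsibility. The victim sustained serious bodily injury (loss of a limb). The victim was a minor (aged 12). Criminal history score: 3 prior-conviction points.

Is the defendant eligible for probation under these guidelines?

No

Base offense level for unlawful possession of a weapon: 9.
A1 applies: 9 + 2 = 11.
A2 applies (level before this adjustment is 11 < 15, so +2): 11 + 2 = 13.
A3 applies: 13 − 1 = 12.
A4 applies (level before this adjustment is 12 ≥ 11, so +5): 12 + 5 = 17.
A5 applies: 17 + 4 = 21.
A6 applies: 21 − 2 = 19.
Level 19 exceeds the maximum of 17; capped at 17.
Final offense level: 17.
Criminal history: 3 prior points → Category I (0-3).
Level 17 falls in the 17 band.
Grid: Level 17 × Category I = 45-57 months.
Probation check: level 17 > 13 and category I ≤ II → not eligible.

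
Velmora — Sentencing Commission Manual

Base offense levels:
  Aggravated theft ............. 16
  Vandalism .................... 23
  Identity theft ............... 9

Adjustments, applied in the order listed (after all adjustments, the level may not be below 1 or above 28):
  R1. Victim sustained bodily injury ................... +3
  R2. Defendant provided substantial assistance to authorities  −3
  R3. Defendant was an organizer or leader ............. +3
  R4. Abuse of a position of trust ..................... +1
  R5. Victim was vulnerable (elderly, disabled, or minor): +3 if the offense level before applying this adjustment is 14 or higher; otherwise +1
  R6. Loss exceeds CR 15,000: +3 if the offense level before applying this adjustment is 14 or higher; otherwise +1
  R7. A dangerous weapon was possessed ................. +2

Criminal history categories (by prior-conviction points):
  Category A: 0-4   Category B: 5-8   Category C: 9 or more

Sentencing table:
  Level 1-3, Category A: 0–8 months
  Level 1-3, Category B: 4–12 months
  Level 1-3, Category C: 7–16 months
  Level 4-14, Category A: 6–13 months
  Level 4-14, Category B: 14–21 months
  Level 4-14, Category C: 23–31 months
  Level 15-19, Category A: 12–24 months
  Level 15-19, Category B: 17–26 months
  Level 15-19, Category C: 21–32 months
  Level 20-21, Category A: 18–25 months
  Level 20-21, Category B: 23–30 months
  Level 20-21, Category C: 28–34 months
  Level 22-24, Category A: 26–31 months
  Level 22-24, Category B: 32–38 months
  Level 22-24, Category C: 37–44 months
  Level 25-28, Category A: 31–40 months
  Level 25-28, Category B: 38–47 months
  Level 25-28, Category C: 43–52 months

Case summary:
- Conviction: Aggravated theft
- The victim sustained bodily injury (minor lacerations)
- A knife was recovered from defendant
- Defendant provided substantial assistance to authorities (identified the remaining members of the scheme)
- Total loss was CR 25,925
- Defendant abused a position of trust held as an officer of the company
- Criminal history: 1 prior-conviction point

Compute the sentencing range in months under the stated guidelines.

26-31 months

Base offense level for aggravated theft: 16.
R1 applies: 16 + 3 = 19.
R2 applies: 19 − 3 = 16.
R3 does not apply.
R4 applies: 16 + 1 = 17.
R5 does not apply.
R6 applies (level before this adjustment is 17 ≥ 14, so +3): 17 + 3 = 20.
R7 applies: 20 + 2 = 22.
Final offense level: 22.
Criminal history: 1 prior point → Category A (0-4).
Level 22 falls in the 22-24 band.
Grid: Level 22-24 × Category A = 26-31 months.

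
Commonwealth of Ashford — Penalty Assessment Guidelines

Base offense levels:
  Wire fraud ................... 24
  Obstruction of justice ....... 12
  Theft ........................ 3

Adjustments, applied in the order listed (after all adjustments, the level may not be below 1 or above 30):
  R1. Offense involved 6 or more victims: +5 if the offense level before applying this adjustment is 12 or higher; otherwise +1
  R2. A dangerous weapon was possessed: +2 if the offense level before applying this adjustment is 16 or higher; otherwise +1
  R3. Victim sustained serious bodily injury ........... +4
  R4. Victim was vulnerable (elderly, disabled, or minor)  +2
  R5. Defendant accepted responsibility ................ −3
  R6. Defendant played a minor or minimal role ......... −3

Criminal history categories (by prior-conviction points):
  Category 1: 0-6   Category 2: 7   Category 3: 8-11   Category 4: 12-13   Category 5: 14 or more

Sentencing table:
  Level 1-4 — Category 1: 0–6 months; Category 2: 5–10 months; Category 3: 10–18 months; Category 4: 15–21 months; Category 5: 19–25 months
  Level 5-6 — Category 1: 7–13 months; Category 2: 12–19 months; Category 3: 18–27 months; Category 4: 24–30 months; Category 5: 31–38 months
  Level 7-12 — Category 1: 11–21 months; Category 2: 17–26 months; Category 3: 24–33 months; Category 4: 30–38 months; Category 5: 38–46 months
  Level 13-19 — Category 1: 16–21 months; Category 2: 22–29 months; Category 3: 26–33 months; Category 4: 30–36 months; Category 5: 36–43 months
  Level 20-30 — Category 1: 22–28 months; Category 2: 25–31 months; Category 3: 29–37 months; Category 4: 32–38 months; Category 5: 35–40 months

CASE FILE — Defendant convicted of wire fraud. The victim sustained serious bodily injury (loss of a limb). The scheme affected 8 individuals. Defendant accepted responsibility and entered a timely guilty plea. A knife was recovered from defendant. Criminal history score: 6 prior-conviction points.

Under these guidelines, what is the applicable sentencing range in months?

22-28 months

Base offense level for wire fraud: 24.
R1 applies (level before this adjustment is 24 ≥ 12, so +5): 24 + 5 = 29.
R2 applies (level before this adjustment is 29 ≥ 16, so +2): 29 + 2 = 31.
R3 applies: 31 + 4 = 35.
R5 applies: 35 − 3 = 32.
R6 does not apply.
Level 32 exceeds the maximum of 30; capped at 30.
Final offense level: 30.
Criminal history: 6 prior points → Category 1 (0-6).
Level 30 falls in the 20-30 band.
Grid: Level 20-30 × Category 1 = 22-28 months.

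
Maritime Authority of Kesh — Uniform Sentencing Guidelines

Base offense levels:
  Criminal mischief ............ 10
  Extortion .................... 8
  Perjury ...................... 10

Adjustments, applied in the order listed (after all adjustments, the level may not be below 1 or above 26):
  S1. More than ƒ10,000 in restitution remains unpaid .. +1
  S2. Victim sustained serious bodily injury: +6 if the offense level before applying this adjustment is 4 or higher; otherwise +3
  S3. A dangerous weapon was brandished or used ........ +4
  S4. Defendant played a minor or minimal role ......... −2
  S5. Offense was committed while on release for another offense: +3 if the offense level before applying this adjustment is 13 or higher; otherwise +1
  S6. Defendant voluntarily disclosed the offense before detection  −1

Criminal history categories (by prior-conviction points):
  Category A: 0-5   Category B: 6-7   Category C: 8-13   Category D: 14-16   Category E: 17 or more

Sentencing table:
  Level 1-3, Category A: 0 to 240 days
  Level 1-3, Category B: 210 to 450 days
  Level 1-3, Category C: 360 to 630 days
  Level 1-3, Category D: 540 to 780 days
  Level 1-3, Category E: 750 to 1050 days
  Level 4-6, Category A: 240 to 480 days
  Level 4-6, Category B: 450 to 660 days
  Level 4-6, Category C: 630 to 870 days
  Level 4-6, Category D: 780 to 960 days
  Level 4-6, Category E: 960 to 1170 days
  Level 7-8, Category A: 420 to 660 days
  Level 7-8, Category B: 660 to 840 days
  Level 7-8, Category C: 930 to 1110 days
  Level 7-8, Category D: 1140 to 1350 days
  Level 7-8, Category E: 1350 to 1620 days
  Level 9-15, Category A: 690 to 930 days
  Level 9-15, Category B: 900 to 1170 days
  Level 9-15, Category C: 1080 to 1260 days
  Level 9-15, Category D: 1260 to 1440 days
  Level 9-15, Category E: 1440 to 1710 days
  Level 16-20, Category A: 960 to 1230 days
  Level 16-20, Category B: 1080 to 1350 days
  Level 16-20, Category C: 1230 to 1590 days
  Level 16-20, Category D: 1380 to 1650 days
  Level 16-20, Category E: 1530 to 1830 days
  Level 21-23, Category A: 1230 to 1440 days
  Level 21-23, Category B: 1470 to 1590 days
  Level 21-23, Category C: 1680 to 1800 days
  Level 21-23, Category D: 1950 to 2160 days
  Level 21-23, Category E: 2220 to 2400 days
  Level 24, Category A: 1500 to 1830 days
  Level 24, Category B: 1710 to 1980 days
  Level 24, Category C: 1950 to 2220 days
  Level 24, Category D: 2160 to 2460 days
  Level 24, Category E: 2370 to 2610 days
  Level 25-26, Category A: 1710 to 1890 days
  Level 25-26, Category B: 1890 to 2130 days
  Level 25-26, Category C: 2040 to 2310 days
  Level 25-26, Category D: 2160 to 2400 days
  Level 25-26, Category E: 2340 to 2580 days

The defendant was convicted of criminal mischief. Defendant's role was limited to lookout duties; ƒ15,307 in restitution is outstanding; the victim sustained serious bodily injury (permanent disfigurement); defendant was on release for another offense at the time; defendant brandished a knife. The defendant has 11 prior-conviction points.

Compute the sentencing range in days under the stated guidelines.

Base offense level for criminal mischief: 10.
S1 applies: 10 + 1 = 11.
S2 applies (level before this adjustment is 11 ≥ 4, so +6): 11 + 6 = 17.
S3 applies: 17 + 4 = 21.
S4 applies: 21 − 2 = 19.
S5 applies (level before this adjustment is 19 ≥ 13, so +3): 19 + 3 = 22.
Final offense level: 22.
Criminal history: 11 prior points → Category C (8-13).
Level 22 falls in the 21-23 band.
Grid: Level 21-23 × Category C = 1680-1800 days.

1680-1800 days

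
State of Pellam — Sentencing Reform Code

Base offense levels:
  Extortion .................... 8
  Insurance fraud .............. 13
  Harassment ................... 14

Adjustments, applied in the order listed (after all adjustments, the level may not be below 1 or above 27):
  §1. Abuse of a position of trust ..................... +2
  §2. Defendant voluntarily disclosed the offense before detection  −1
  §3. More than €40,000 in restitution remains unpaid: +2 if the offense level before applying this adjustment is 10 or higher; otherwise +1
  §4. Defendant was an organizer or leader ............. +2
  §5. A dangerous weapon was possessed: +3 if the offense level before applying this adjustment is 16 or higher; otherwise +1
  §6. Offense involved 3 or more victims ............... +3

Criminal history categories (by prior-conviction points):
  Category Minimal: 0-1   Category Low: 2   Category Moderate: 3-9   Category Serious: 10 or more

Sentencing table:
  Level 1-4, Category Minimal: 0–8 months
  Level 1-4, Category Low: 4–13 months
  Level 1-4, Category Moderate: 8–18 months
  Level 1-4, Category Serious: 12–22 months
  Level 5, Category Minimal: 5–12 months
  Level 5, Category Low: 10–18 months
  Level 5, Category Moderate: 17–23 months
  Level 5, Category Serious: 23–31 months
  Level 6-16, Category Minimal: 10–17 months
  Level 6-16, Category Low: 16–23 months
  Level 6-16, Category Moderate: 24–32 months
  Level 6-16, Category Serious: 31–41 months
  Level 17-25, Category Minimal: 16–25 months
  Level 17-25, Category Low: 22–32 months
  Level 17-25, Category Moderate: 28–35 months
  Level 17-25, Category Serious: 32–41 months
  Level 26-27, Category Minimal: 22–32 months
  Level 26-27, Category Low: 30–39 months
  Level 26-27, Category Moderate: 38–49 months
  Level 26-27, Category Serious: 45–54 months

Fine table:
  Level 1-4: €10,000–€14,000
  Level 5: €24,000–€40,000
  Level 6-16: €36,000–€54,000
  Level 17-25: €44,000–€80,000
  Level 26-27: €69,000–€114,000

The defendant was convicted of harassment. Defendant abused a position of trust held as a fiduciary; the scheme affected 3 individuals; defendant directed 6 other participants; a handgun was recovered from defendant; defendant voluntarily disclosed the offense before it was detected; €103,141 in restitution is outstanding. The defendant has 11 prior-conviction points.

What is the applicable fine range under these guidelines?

Base offense level for harassment: 14.
§1 applies: 14 + 2 = 16.
§2 applies: 16 − 1 = 15.
§3 applies (level before this adjustment is 15 ≥ 10, so +2): 15 + 2 = 17.
§4 applies: 17 + 2 = 19.
§5 applies (level before this adjustment is 19 ≥ 16, so +3): 19 + 3 = 22.
§6 applies: 22 + 3 = 25.
Final offense level: 25.
Level 25 falls in the 17-25 band.
Fine table: Level 17-25 → €44,000–€80,000.

€44,000–€80,000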